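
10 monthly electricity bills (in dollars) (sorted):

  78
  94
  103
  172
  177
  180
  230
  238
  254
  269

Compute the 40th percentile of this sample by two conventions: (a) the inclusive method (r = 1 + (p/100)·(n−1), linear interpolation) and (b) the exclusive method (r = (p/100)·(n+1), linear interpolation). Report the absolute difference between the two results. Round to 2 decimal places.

n = 10.
(a) r = 4.6; between ranks 4 (172) and 5 (177): 175.
(b) r = 4.4; between ranks 4 (172) and 5 (177): 174.
|175 − 174| = 1.

1.00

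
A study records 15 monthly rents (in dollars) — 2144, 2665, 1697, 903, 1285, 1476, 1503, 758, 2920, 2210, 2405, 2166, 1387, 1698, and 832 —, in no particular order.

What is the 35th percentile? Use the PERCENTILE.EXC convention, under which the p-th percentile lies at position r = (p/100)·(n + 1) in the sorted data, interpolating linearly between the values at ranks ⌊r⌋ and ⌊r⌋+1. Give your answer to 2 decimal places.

1440.40

Sorted: 758, 832, 903, 1285, 1387, 1476, 1503, 1697, 1698, 2144, 2166, 2210, 2405, 2665, 2920.
n = 15.
r = (35/100)·(15 + 1) = 5.6.
Rank 5 is 1387 and rank 6 is 1476.
Interpolate: 1387 + 0.6·(1476 − 1387) = 1387 + 0.6·89 = 1440.4.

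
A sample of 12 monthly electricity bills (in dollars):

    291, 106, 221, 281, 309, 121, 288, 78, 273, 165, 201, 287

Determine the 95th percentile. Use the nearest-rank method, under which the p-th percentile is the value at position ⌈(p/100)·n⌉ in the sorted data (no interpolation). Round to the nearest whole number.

309

Sorted: 78, 106, 121, 165, 201, 221, 273, 281, 287, 288, 291, 309.
n = 12.
Position = ⌈95/100 · 12⌉ = ⌈11.4⌉ = 12.
The value at rank 12 is 309.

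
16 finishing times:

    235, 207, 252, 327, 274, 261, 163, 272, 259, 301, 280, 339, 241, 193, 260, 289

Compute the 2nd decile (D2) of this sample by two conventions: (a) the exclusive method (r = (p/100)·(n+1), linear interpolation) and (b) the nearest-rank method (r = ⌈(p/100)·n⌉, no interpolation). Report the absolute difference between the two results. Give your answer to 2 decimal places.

Sorted: 163, 193, 207, 235, 241, 252, 259, 260, 261, 272, 274, 280, 289, 301, 327, 339.
n = 16.
(a) r = 3.4; between ranks 3 (207) and 4 (235): 218.2.
(b) the nearest-rank method: rank 4 → 235.
|218.2 − 235| = 16.8.

16.80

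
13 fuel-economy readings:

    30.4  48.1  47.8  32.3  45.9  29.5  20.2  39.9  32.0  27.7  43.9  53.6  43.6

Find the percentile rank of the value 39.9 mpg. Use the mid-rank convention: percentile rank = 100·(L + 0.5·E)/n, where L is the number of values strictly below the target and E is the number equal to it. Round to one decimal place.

Sorted: 20.2, 27.7, 29.5, 30.4, 32.0, 32.3, 39.9, 43.6, 43.9, 45.9, 47.8, 48.1, 53.6.
Count below 39.9: L = 6; count equal: E = 1; n = 13.
Percentile rank = 100·(6 + 0.5·1)/13 = 100·6.5/13 = 50.

50.0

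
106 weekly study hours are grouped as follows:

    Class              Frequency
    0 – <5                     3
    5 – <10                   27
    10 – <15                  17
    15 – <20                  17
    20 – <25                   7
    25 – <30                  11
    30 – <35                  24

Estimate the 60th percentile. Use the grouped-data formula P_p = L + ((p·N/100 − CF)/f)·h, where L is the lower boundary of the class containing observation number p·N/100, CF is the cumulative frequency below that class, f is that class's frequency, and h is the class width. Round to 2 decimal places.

19.88

N = 106; target position k = 60/100 · 106 = 63.6.
Cumulative frequencies: 3, 30, 47, 64, 71, 82, 106.
Observation 63.6 falls in the class 15 – <20.
L = 15, CF = 47, f = 17, h = 5.
P60 = 15 + ((63.6 − 47)/17)·5 = 15 + 4.88235 = 19.8824.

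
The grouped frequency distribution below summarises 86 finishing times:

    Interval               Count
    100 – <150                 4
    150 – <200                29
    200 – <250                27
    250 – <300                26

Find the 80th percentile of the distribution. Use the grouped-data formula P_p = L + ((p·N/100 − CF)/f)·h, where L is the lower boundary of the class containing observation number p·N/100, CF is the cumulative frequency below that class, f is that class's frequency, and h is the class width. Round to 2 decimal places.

N = 86; target position k = 80/100 · 86 = 68.8.
Cumulative frequencies: 4, 33, 60, 86.
Observation 68.8 falls in the class 250 – <300.
L = 250, CF = 60, f = 26, h = 50.
P80 = 250 + ((68.8 − 60)/26)·50 = 250 + 16.9231 = 266.923.

266.92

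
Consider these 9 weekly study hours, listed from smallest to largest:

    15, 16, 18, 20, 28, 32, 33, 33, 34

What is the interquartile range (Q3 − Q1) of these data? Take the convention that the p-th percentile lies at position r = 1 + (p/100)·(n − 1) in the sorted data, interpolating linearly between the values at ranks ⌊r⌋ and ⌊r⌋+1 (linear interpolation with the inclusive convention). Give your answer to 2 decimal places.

15.00

n = 9.
P25: r = 3 (integer) → 18.
P75: r = 7 (integer) → 33.
Difference: 33 − 18 = 15.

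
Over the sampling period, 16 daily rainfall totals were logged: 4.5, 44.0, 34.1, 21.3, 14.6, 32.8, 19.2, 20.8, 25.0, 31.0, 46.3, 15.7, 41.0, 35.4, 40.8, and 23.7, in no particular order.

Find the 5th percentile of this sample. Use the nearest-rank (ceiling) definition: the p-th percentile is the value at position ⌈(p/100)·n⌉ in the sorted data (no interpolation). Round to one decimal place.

Sorted: 4.5, 14.6, 15.7, 19.2, 20.8, 21.3, 23.7, 25.0, 31.0, 32.8, 34.1, 35.4, 40.8, 41.0, 44.0, 46.3.
n = 16.
Position = ⌈5/100 · 16⌉ = ⌈0.8⌉ = 1.
The value at rank 1 is 4.5.

4.5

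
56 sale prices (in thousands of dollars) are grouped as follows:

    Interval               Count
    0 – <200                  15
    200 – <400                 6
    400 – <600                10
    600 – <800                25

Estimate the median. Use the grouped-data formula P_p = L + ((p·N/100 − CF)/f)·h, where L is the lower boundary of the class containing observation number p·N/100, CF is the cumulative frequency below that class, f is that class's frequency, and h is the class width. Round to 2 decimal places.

540.00

N = 56; target position k = 50/100 · 56 = 28.
Cumulative frequencies: 15, 21, 31, 56.
Observation 28 falls in the class 400 – <600.
L = 400, CF = 21, f = 10, h = 200.
P50 = 400 + ((28 − 21)/10)·200 = 400 + 140 = 540.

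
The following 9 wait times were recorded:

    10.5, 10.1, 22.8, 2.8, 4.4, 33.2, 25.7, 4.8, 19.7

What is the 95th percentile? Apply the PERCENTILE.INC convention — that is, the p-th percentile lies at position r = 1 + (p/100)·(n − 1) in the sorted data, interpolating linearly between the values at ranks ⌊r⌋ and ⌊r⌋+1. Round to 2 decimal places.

30.20

Sorted: 2.8, 4.4, 4.8, 10.1, 10.5, 19.7, 22.8, 25.7, 33.2.
n = 9.
r = 1 + (95/100)·(9 − 1) = 1 + 7.6 = 8.6.
Rank 8 is 25.7 and rank 9 is 33.2.
Interpolate: 25.7 + 0.6·(33.2 − 25.7) = 25.7 + 0.6·7.5 = 30.2.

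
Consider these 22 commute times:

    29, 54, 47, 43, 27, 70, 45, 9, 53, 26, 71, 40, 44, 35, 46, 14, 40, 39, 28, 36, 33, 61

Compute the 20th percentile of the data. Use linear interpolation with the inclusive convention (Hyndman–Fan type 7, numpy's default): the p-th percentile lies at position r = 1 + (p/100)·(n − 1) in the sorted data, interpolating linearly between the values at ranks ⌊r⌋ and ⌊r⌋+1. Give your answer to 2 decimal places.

28.20

Sorted: 9, 14, 26, 27, 28, 29, 33, 35, 36, 39, 40, 40, 43, 44, 45, 46, 47, 53, 54, 61, 70, 71.
n = 22.
r = 1 + (20/100)·(22 − 1) = 1 + 4.2 = 5.2.
Rank 5 is 28 and rank 6 is 29.
Interpolate: 28 + 0.2·(29 − 28) = 28 + 0.2·1 = 28.2.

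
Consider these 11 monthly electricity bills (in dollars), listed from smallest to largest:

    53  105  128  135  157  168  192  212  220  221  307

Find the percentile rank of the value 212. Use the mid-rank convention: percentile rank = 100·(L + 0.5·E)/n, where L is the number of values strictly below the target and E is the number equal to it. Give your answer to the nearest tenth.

68.2

Count below 212: L = 7; count equal: E = 1; n = 11.
Percentile rank = 100·(7 + 0.5·1)/11 = 100·7.5/11 = 68.18.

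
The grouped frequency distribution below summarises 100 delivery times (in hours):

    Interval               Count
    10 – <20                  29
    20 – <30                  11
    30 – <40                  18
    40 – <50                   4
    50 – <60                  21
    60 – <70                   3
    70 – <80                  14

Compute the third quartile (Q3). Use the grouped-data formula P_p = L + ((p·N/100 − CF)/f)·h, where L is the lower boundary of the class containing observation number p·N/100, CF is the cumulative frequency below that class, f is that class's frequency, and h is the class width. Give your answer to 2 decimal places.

56.19

N = 100; target position k = 75/100 · 100 = 75.
Cumulative frequencies: 29, 40, 58, 62, 83, 86, 100.
Observation 75 falls in the class 50 – <60.
L = 50, CF = 62, f = 21, h = 10.
P75 = 50 + ((75 − 62)/21)·10 = 50 + 6.19048 = 56.1905.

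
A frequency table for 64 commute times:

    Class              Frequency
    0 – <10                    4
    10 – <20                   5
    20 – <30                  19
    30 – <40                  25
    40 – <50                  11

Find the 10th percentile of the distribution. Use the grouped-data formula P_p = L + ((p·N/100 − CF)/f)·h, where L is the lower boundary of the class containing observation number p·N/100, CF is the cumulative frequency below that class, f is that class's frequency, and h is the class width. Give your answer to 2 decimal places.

14.80

N = 64; target position k = 10/100 · 64 = 6.4.
Cumulative frequencies: 4, 9, 28, 53, 64.
Observation 6.4 falls in the class 10 – <20.
L = 10, CF = 4, f = 5, h = 10.
P10 = 10 + ((6.4 − 4)/5)·10 = 10 + 4.8 = 14.8.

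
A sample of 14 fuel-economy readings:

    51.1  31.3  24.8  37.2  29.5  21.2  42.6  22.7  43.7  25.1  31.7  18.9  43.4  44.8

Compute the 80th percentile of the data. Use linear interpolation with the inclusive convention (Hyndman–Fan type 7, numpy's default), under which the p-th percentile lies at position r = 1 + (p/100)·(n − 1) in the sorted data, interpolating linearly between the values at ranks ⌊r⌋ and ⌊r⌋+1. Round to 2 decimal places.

Sorted: 18.9, 21.2, 22.7, 24.8, 25.1, 29.5, 31.3, 31.7, 37.2, 42.6, 43.4, 43.7, 44.8, 51.1.
n = 14.
r = 1 + (80/100)·(14 − 1) = 1 + 10.4 = 11.4.
Rank 11 is 43.4 and rank 12 is 43.7.
Interpolate: 43.4 + 0.4·(43.7 − 43.4) = 43.4 + 0.4·0.3 = 43.52.

43.52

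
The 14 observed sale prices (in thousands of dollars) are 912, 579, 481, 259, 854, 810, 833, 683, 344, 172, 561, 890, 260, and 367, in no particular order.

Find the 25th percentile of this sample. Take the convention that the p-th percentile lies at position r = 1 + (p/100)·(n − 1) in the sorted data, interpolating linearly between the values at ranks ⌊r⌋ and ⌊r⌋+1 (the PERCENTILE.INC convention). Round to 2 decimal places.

Sorted: 172, 259, 260, 344, 367, 481, 561, 579, 683, 810, 833, 854, 890, 912.
n = 14.
r = 1 + (25/100)·(14 − 1) = 1 + 3.25 = 4.25.
Rank 4 is 344 and rank 5 is 367.
Interpolate: 344 + 0.25·(367 − 344) = 344 + 0.25·23 = 349.75.

349.75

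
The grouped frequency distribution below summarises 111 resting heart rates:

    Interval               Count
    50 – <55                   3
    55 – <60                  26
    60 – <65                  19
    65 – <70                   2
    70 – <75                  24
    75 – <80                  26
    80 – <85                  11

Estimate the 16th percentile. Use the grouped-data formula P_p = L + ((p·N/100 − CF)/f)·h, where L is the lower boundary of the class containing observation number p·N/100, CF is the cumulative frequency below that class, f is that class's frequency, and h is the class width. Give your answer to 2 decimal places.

57.84

N = 111; target position k = 16/100 · 111 = 17.76.
Cumulative frequencies: 3, 29, 48, 50, 74, 100, 111.
Observation 17.76 falls in the class 55 – <60.
L = 55, CF = 3, f = 26, h = 5.
P16 = 55 + ((17.76 − 3)/26)·5 = 55 + 2.83846 = 57.8385.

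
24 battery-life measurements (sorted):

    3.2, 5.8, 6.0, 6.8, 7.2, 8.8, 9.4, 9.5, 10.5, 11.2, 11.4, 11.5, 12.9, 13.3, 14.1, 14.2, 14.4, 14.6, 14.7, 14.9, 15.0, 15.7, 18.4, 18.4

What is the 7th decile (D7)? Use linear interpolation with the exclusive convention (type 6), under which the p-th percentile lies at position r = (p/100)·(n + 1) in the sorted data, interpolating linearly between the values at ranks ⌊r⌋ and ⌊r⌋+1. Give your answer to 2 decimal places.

n = 24.
r = (70/100)·(24 + 1) = 17.5.
Rank 17 is 14.4 and rank 18 is 14.6.
Interpolate: 14.4 + 0.5·(14.6 − 14.4) = 14.4 + 0.5·0.2 = 14.5.

14.50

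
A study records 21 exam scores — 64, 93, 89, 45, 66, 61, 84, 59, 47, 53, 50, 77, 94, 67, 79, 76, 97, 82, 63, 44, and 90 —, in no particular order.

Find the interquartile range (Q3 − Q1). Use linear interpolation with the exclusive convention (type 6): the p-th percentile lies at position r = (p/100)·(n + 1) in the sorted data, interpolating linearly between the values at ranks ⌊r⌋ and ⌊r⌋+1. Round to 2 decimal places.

Sorted: 44, 45, 47, 50, 53, 59, 61, 63, 64, 66, 67, 76, 77, 79, 82, 84, 89, 90, 93, 94, 97.
n = 21.
P25: r = 5.5; ranks 5–6 are 53, 59; interpolating gives 56.
P75: r = 16.5; ranks 16–17 are 84, 89; interpolating gives 86.5.
Difference: 86.5 − 56 = 30.5.

30.50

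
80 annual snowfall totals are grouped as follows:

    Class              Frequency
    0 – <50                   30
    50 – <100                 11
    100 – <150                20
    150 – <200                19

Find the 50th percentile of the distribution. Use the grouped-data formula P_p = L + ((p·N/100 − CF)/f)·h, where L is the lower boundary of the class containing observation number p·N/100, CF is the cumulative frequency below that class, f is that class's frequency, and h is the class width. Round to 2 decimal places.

95.45

N = 80; target position k = 50/100 · 80 = 40.
Cumulative frequencies: 30, 41, 61, 80.
Observation 40 falls in the class 50 – <100.
L = 50, CF = 30, f = 11, h = 50.
P50 = 50 + ((40 − 30)/11)·50 = 50 + 45.4545 = 95.4545.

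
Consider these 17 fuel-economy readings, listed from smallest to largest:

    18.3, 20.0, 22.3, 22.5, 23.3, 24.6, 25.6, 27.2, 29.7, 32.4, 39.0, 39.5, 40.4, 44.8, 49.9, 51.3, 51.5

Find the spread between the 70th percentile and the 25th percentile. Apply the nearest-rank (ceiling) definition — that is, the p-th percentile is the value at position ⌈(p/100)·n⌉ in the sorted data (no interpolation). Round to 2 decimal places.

n = 17.
P25: rank ⌈25/100·17⌉ = 5 → 23.3.
P70: rank ⌈70/100·17⌉ = 12 → 39.5.
Difference: 39.5 − 23.3 = 16.2.

16.20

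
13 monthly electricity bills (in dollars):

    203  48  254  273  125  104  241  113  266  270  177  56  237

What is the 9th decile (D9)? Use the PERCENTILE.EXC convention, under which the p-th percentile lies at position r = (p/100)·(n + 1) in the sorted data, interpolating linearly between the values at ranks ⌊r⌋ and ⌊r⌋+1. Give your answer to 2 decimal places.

271.80

Sorted: 48, 56, 104, 113, 125, 177, 203, 237, 241, 254, 266, 270, 273.
n = 13.
r = (90/100)·(13 + 1) = 12.6.
Rank 12 is 270 and rank 13 is 273.
Interpolate: 270 + 0.6·(273 − 270) = 270 + 0.6·3 = 271.8.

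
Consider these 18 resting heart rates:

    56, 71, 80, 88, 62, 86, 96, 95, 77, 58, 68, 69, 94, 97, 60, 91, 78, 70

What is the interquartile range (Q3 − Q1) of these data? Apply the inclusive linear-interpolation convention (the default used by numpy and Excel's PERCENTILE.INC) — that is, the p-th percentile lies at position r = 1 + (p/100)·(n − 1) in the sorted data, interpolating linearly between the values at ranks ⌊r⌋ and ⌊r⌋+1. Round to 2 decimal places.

Sorted: 56, 58, 60, 62, 68, 69, 70, 71, 77, 78, 80, 86, 88, 91, 94, 95, 96, 97.
n = 18.
P25: r = 5.25; ranks 5–6 are 68, 69; interpolating gives 68.25.
P75: r = 13.75; ranks 13–14 are 88, 91; interpolating gives 90.25.
Difference: 90.25 − 68.25 = 22.

22.00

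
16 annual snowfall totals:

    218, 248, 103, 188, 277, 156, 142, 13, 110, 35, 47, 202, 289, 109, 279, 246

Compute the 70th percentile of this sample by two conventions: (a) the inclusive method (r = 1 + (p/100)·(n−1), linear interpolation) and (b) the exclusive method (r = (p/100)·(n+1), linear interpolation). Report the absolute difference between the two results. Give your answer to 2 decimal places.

Sorted: 13, 35, 47, 103, 109, 110, 142, 156, 188, 202, 218, 246, 248, 277, 279, 289.
n = 16.
(a) r = 11.5; between ranks 11 (218) and 12 (246): 232.
(b) r = 11.9; between ranks 11 (218) and 12 (246): 243.2.
|232 − 243.2| = 11.2.

11.20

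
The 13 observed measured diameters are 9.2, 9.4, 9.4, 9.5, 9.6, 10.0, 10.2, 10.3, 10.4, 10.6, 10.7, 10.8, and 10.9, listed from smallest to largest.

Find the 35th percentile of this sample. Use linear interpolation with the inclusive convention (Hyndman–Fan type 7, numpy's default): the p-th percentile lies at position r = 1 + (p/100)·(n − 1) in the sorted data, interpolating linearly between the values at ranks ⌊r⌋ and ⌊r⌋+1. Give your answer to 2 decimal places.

n = 13.
r = 1 + (35/100)·(13 − 1) = 1 + 4.2 = 5.2.
Rank 5 is 9.6 and rank 6 is 10.0.
Interpolate: 9.6 + 0.2·(10.0 − 9.6) = 9.6 + 0.2·0.4 = 9.68.

9.68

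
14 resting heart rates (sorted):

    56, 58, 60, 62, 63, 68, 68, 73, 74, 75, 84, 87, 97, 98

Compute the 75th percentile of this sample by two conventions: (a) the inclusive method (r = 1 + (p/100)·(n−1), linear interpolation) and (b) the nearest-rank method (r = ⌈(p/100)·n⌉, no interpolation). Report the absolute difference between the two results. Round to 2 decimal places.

2.25

n = 14.
(a) r = 10.75; between ranks 10 (75) and 11 (84): 81.75.
(b) the nearest-rank method: rank 11 → 84.
|81.75 − 84| = 2.25.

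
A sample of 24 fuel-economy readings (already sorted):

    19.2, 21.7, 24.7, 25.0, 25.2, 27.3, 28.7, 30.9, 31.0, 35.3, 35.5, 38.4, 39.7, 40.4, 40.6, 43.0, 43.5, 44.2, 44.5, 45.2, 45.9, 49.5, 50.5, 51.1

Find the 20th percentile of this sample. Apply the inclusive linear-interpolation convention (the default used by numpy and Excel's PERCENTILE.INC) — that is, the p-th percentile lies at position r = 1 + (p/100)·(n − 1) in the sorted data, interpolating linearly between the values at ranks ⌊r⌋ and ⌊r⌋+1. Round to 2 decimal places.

n = 24.
r = 1 + (20/100)·(24 − 1) = 1 + 4.6 = 5.6.
Rank 5 is 25.2 and rank 6 is 27.3.
Interpolate: 25.2 + 0.6·(27.3 − 25.2) = 25.2 + 0.6·2.1 = 26.46.

26.46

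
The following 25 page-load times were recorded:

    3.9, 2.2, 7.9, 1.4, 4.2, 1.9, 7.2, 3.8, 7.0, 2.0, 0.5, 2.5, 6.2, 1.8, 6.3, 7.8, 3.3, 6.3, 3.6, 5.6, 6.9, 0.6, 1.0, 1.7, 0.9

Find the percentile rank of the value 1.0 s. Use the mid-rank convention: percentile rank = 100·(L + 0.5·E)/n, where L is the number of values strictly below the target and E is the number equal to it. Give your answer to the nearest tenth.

14.0

Sorted: 0.5, 0.6, 0.9, 1.0, 1.4, 1.7, 1.8, 1.9, 2.0, 2.2, 2.5, 3.3, 3.6, 3.8, 3.9, 4.2, 5.6, 6.2, 6.3, 6.3, 6.9, 7.0, 7.2, 7.8, 7.9.
Count below 1.0: L = 3; count equal: E = 1; n = 25.
Percentile rank = 100·(3 + 0.5·1)/25 = 100·3.5/25 = 14.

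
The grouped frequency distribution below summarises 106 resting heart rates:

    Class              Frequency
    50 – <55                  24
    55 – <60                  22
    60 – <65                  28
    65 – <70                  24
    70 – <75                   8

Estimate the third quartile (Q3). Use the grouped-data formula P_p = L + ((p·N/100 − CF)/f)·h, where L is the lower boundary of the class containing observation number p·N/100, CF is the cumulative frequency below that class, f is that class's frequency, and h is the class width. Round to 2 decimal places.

66.15

N = 106; target position k = 75/100 · 106 = 79.5.
Cumulative frequencies: 24, 46, 74, 98, 106.
Observation 79.5 falls in the class 65 – <70.
L = 65, CF = 74, f = 24, h = 5.
P75 = 65 + ((79.5 − 74)/24)·5 = 65 + 1.14583 = 66.1458.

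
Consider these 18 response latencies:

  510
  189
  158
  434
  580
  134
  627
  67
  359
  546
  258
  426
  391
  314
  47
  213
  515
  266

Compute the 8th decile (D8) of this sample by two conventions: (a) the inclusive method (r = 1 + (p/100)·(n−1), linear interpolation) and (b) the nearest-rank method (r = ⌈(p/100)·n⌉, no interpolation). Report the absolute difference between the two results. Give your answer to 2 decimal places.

2.00

Sorted: 47, 67, 134, 158, 189, 213, 258, 266, 314, 359, 391, 426, 434, 510, 515, 546, 580, 627.
n = 18.
(a) r = 14.6; between ranks 14 (510) and 15 (515): 513.
(b) the nearest-rank method: rank 15 → 515.
|513 − 515| = 2.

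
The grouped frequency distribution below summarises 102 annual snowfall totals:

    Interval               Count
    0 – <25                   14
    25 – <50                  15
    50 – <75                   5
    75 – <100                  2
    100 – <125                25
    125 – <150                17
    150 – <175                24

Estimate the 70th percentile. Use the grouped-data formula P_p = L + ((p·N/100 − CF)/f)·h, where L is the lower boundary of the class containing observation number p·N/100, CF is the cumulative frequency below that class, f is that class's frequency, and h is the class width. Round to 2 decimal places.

N = 102; target position k = 70/100 · 102 = 71.4.
Cumulative frequencies: 14, 29, 34, 36, 61, 78, 102.
Observation 71.4 falls in the class 125 – <150.
L = 125, CF = 61, f = 17, h = 25.
P70 = 125 + ((71.4 − 61)/17)·25 = 125 + 15.2941 = 140.294.

140.29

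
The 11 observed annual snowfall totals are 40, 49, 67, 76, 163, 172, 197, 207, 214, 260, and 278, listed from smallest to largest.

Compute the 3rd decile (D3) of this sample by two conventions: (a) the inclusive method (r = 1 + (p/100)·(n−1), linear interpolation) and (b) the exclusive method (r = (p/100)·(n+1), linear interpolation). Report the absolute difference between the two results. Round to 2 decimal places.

n = 11.
(a) r = 4 → value at rank 4 = 76.
(b) r = 3.6; between ranks 3 (67) and 4 (76): 72.4.
|76 − 72.4| = 3.6.

3.60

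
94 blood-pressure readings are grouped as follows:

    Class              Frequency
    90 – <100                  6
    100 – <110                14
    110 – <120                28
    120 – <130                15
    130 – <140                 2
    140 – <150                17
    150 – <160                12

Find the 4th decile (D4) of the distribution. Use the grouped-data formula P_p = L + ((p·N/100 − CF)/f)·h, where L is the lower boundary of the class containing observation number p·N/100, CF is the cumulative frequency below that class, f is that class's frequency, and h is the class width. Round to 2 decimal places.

N = 94; target position k = 40/100 · 94 = 37.6.
Cumulative frequencies: 6, 20, 48, 63, 65, 82, 94.
Observation 37.6 falls in the class 110 – <120.
L = 110, CF = 20, f = 28, h = 10.
P40 = 110 + ((37.6 − 20)/28)·10 = 110 + 6.28571 = 116.286.

116.29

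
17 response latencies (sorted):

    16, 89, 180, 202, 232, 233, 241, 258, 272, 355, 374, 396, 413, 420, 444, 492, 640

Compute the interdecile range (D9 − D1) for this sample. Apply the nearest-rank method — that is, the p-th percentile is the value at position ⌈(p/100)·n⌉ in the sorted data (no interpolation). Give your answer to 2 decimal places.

403.00

n = 17.
P10: rank ⌈10/100·17⌉ = 2 → 89.
P90: rank ⌈90/100·17⌉ = 16 → 492.
Difference: 492 − 89 = 403.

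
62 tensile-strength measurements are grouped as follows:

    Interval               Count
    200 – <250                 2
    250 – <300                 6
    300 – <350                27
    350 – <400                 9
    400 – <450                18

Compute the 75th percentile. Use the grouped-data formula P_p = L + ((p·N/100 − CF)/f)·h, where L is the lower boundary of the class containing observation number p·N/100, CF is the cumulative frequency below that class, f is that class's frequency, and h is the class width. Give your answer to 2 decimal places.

406.94

N = 62; target position k = 75/100 · 62 = 46.5.
Cumulative frequencies: 2, 8, 35, 44, 62.
Observation 46.5 falls in the class 400 – <450.
L = 400, CF = 44, f = 18, h = 50.
P75 = 400 + ((46.5 − 44)/18)·50 = 400 + 6.94444 = 406.944.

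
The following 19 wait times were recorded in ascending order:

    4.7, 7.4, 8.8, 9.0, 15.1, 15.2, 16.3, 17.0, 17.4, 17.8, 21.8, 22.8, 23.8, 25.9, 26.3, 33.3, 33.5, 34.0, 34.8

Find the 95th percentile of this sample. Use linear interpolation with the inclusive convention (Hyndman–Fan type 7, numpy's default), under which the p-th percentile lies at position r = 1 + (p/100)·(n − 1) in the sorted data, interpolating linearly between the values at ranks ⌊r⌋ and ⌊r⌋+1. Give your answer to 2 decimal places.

34.08

n = 19.
r = 1 + (95/100)·(19 − 1) = 1 + 17.1 = 18.1.
Rank 18 is 34.0 and rank 19 is 34.8.
Interpolate: 34.0 + 0.1·(34.8 − 34.0) = 34.0 + 0.1·0.8 = 34.08.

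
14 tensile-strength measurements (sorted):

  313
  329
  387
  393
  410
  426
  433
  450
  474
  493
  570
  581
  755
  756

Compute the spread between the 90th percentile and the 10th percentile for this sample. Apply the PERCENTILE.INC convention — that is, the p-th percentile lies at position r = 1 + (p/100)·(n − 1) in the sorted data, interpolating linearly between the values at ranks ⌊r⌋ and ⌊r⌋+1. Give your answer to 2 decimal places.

n = 14.
P10: r = 2.3; ranks 2–3 are 329, 387; interpolating gives 346.4.
P90: r = 12.7; ranks 12–13 are 581, 755; interpolating gives 702.8.
Difference: 702.8 − 346.4 = 356.4.

356.40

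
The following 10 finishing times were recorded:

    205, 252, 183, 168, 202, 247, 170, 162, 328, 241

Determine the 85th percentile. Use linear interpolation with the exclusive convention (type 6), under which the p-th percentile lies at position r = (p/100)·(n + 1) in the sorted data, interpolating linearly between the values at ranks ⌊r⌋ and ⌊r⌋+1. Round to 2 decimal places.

Sorted: 162, 168, 170, 183, 202, 205, 241, 247, 252, 328.
n = 10.
r = (85/100)·(10 + 1) = 9.35.
Rank 9 is 252 and rank 10 is 328.
Interpolate: 252 + 0.35·(328 − 252) = 252 + 0.35·76 = 278.6.

278.60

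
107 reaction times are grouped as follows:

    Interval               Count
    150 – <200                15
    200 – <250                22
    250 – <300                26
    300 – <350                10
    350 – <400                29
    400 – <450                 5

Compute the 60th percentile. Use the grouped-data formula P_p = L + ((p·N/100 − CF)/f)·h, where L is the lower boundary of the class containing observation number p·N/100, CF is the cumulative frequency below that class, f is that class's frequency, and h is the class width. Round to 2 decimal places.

306.00

N = 107; target position k = 60/100 · 107 = 64.2.
Cumulative frequencies: 15, 37, 63, 73, 102, 107.
Observation 64.2 falls in the class 300 – <350.
L = 300, CF = 63, f = 10, h = 50.
P60 = 300 + ((64.2 − 63)/10)·50 = 300 + 6 = 306.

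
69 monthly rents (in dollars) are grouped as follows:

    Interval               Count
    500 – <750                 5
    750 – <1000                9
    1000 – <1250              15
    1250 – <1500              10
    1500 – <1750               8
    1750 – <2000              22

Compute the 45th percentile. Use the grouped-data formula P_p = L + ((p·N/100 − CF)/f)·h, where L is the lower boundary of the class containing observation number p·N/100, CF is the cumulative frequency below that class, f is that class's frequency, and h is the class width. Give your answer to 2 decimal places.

N = 69; target position k = 45/100 · 69 = 31.05.
Cumulative frequencies: 5, 14, 29, 39, 47, 69.
Observation 31.05 falls in the class 1250 – <1500.
L = 1250, CF = 29, f = 10, h = 250.
P45 = 1250 + ((31.05 − 29)/10)·250 = 1250 + 51.25 = 1301.25.

1301.25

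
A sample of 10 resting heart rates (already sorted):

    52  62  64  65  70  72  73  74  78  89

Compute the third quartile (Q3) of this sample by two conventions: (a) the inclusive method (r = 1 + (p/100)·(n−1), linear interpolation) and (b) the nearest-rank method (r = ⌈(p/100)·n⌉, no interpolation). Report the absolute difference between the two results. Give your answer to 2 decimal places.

n = 10.
(a) r = 7.75; between ranks 7 (73) and 8 (74): 73.75.
(b) the nearest-rank method: rank 8 → 74.
|73.75 − 74| = 0.25.

0.25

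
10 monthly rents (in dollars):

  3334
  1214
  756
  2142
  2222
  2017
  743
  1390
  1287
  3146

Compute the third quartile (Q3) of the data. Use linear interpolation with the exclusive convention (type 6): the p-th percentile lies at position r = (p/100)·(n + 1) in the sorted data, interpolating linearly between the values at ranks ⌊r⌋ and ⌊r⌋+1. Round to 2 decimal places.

Sorted: 743, 756, 1214, 1287, 1390, 2017, 2142, 2222, 3146, 3334.
n = 10.
r = (75/100)·(10 + 1) = 8.25.
Rank 8 is 2222 and rank 9 is 3146.
Interpolate: 2222 + 0.25·(3146 − 2222) = 2222 + 0.25·924 = 2453.

2453.00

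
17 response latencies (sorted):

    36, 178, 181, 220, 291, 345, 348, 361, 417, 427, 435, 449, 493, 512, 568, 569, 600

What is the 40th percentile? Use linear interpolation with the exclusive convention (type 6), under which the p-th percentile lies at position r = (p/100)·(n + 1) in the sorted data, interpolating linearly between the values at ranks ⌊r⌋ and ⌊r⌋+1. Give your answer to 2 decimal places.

350.60

n = 17.
r = (40/100)·(17 + 1) = 7.2.
Rank 7 is 348 and rank 8 is 361.
Interpolate: 348 + 0.2·(361 − 348) = 348 + 0.2·13 = 350.6.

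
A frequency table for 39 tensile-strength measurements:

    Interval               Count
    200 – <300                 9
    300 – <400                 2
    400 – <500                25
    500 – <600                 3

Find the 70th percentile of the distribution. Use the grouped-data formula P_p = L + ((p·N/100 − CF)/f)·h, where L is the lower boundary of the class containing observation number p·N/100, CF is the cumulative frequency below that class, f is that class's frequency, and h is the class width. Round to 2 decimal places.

465.20

N = 39; target position k = 70/100 · 39 = 27.3.
Cumulative frequencies: 9, 11, 36, 39.
Observation 27.3 falls in the class 400 – <500.
L = 400, CF = 11, f = 25, h = 100.
P70 = 400 + ((27.3 − 11)/25)·100 = 400 + 65.2 = 465.2.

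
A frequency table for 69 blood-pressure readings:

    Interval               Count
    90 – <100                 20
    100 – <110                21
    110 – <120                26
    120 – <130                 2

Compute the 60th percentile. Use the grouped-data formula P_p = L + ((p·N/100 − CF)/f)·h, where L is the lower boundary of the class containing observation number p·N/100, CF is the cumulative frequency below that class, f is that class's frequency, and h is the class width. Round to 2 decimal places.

110.15

N = 69; target position k = 60/100 · 69 = 41.4.
Cumulative frequencies: 20, 41, 67, 69.
Observation 41.4 falls in the class 110 – <120.
L = 110, CF = 41, f = 26, h = 10.
P60 = 110 + ((41.4 − 41)/26)·10 = 110 + 0.153846 = 110.154.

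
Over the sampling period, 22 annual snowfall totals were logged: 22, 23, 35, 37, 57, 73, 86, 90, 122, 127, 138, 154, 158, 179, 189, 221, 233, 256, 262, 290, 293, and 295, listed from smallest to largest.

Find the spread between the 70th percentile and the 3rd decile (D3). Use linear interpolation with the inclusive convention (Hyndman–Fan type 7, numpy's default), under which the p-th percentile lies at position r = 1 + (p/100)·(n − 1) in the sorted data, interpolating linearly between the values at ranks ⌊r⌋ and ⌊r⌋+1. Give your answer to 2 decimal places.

n = 22.
P30: r = 7.3; ranks 7–8 are 86, 90; interpolating gives 87.2.
P70: r = 15.7; ranks 15–16 are 189, 221; interpolating gives 211.4.
Difference: 211.4 − 87.2 = 124.2.

124.20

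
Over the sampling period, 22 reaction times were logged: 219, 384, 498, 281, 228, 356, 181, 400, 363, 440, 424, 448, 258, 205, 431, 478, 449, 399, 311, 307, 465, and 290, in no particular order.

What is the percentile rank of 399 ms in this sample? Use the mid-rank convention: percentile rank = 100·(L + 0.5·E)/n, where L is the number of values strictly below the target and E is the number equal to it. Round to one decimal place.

Sorted: 181, 205, 219, 228, 258, 281, 290, 307, 311, 356, 363, 384, 399, 400, 424, 431, 440, 448, 449, 465, 478, 498.
Count below 399: L = 12; count equal: E = 1; n = 22.
Percentile rank = 100·(12 + 0.5·1)/22 = 100·12.5/22 = 56.82.

56.8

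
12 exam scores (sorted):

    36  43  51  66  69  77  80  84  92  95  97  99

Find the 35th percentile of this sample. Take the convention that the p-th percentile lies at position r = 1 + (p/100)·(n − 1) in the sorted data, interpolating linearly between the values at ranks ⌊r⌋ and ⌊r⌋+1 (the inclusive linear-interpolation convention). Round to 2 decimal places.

n = 12.
r = 1 + (35/100)·(12 − 1) = 1 + 3.85 = 4.85.
Rank 4 is 66 and rank 5 is 69.
Interpolate: 66 + 0.85·(69 − 66) = 66 + 0.85·3 = 68.55.

68.55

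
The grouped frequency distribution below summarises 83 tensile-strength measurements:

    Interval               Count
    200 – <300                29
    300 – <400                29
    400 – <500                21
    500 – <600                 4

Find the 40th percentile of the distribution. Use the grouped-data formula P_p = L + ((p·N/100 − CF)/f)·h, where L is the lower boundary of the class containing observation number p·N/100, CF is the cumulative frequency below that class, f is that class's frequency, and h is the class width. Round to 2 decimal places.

N = 83; target position k = 40/100 · 83 = 33.2.
Cumulative frequencies: 29, 58, 79, 83.
Observation 33.2 falls in the class 300 – <400.
L = 300, CF = 29, f = 29, h = 100.
P40 = 300 + ((33.2 − 29)/29)·100 = 300 + 14.4828 = 314.483.

314.48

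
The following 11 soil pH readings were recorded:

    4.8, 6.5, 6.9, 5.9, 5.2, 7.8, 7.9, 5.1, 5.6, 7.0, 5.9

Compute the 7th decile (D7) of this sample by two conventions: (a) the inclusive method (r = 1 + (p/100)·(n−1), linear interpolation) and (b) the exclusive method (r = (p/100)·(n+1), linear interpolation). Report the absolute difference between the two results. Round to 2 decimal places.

0.04

Sorted: 4.8, 5.1, 5.2, 5.6, 5.9, 5.9, 6.5, 6.9, 7.0, 7.8, 7.9.
n = 11.
(a) r = 8 → value at rank 8 = 6.9.
(b) r = 8.4; between ranks 8 (6.9) and 9 (7.0): 6.94.
|6.9 − 6.94| = 0.04.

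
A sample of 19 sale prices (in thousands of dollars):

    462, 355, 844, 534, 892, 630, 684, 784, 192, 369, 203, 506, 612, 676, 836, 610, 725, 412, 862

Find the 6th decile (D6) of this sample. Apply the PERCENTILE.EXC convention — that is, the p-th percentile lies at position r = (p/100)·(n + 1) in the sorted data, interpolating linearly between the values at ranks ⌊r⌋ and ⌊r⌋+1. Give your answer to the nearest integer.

Sorted: 192, 203, 355, 369, 412, 462, 506, 534, 610, 612, 630, 676, 684, 725, 784, 836, 844, 862, 892.
n = 19.
r = (60/100)·(19 + 1) = 12.
r is an integer, so P60 is the value at rank 12: 676.

676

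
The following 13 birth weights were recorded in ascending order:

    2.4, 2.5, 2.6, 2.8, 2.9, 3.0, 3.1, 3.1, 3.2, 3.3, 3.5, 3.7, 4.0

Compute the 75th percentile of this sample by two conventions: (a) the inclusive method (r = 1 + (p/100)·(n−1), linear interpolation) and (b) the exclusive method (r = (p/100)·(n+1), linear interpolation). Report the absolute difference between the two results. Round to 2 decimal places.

0.10

n = 13.
(a) r = 10 → value at rank 10 = 3.3.
(b) r = 10.5; between ranks 10 (3.3) and 11 (3.5): 3.4.
|3.3 − 3.4| = 0.1.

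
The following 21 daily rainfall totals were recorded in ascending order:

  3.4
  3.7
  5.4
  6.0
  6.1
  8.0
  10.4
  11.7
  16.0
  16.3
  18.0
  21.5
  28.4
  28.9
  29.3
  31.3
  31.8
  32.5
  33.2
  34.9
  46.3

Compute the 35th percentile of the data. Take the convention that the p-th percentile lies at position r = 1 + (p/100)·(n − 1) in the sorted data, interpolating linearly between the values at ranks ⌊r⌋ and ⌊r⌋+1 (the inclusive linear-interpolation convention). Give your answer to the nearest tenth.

n = 21.
r = 1 + (35/100)·(21 − 1) = 1 + 7 = 8.
r is an integer, so P35 is the value at rank 8: 11.7.

11.7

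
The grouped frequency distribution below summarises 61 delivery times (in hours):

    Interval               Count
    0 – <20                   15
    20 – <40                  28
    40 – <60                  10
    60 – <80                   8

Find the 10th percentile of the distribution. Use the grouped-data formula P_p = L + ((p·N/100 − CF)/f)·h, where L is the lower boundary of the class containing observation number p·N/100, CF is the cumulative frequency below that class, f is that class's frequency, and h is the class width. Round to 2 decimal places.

8.13

N = 61; target position k = 10/100 · 61 = 6.1.
Cumulative frequencies: 15, 43, 53, 61.
Observation 6.1 falls in the class 0 – <20.
L = 0, CF = 0, f = 15, h = 20.
P10 = 0 + ((6.1 − 0)/15)·20 = 0 + 8.13333 = 8.13333.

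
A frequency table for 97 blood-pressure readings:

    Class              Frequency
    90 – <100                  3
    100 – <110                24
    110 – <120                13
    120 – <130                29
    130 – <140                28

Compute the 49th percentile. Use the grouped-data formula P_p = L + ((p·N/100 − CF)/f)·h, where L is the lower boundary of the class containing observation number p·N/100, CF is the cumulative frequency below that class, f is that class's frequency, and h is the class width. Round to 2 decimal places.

122.60

N = 97; target position k = 49/100 · 97 = 47.53.
Cumulative frequencies: 3, 27, 40, 69, 97.
Observation 47.53 falls in the class 120 – <130.
L = 120, CF = 40, f = 29, h = 10.
P49 = 120 + ((47.53 − 40)/29)·10 = 120 + 2.59655 = 122.597.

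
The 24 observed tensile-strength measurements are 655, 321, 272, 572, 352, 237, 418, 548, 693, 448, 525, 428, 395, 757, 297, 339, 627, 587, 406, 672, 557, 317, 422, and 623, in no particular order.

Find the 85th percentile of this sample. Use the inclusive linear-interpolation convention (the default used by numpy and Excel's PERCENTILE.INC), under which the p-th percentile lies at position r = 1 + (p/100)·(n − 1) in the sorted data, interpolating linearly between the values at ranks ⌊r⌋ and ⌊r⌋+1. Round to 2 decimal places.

642.40

Sorted: 237, 272, 297, 317, 321, 339, 352, 395, 406, 418, 422, 428, 448, 525, 548, 557, 572, 587, 623, 627, 655, 672, 693, 757.
n = 24.
r = 1 + (85/100)·(24 − 1) = 1 + 19.55 = 20.55.
Rank 20 is 627 and rank 21 is 655.
Interpolate: 627 + 0.55·(655 − 627) = 627 + 0.55·28 = 642.4.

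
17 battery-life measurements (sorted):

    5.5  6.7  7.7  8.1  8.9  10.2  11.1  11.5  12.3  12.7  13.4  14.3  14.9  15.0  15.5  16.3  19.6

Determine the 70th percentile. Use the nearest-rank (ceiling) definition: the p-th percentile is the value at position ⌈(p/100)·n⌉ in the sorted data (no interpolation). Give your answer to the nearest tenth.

n = 17.
Position = ⌈70/100 · 17⌉ = ⌈11.9⌉ = 12.
The value at rank 12 is 14.3.

14.3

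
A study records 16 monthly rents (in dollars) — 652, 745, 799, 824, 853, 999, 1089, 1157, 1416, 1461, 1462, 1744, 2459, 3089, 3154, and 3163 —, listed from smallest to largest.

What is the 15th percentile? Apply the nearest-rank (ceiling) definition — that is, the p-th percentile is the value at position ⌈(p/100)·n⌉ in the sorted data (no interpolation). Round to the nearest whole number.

n = 16.
Position = ⌈15/100 · 16⌉ = ⌈2.4⌉ = 3.
The value at rank 3 is 799.

799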